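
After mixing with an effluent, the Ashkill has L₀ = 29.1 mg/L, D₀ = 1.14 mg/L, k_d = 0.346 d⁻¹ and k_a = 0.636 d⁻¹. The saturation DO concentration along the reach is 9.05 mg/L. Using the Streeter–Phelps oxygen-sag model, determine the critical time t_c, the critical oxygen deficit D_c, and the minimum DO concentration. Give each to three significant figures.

With k_a/k_d = 1.838 and 1 − D₀(k_a−k_d)/(k_d L₀) = 0.9672,
t_c = ln(1.838 × 0.9672) / (0.636 − 0.346) = ln(1.778) / 0.2900 = 0.5754/0.2900 = 1.984 d.
L(t_c) = L₀ e^(−k_d t_c) = 29.1 × 0.5033 = 14.65 mg/L, and at the critical point k_a D_c = k_d L, so D_c = (0.346/0.636) × 14.65 = 7.969 mg/L.
Minimum DO = C_s − D_c = 9.05 − 7.969 = 1.081 mg/L.

t_c ≈ 1.98 d; D_c ≈ 7.97 mg/L; min DO ≈ 1.08 mg/L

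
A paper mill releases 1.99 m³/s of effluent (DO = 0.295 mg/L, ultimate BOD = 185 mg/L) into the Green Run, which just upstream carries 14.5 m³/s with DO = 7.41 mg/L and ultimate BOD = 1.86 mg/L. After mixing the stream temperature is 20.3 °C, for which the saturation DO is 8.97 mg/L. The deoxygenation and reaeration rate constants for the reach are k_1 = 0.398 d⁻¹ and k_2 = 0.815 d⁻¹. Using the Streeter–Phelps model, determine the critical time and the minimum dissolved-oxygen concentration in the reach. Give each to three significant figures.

Mixed DO = (14.5×7.41 + 1.99×0.295)/(14.5+1.99) = 108.0/16.49 = 6.551 mg/L.
Mixed L₀ = (14.5×1.86 + 1.99×185)/(16.49) = 395.1/16.49 = 23.96 mg/L.
Initial deficit D₀ = C_s − DO₀ = 8.97 − 6.551 = 2.419 mg/L.
t_c = (1/0.4170) ln[(0.815/0.398)(1 − 2.419×0.4170/(0.398×23.96))] = 2.398 × ln(1.831) = 1.451 d.
D_c = (0.398/0.815) × 23.96 × e^(−0.398×1.451) = 0.4883 × 23.96 × 0.5614 = 6.569 mg/L.
Minimum DO = 8.97 − 6.569 = 2.401 mg/L.

t_c ≈ 1.45 d; minimum DO ≈ 2.40 mg/L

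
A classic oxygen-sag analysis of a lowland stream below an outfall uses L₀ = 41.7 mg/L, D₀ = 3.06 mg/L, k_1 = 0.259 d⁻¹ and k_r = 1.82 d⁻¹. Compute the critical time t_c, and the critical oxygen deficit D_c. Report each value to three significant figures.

t_c ≈ 0.875 d; D_c ≈ 4.73 mg/L

t_c = [1/(k_r−k_1)] ln[(k_r/k_1)(1 − D₀(k_r−k_1)/(k_1 L₀))]
= [1/(1.82−0.259)] ln[(1.82/0.259)(1 − 3.06×1.561/(0.259×41.7))]
= (1/1.561) ln[7.027 × 0.5577] = 0.6406 × ln(3.919) = 0.6406 × 1.366 = 0.8750 d.
L(t_c) = L₀ e^(−k_1 t_c) = 41.7 × 0.7972 = 33.24 mg/L, and at the critical point k_r D_c = k_1 L, so D_c = (0.259/1.82) × 33.24 = 4.731 mg/L.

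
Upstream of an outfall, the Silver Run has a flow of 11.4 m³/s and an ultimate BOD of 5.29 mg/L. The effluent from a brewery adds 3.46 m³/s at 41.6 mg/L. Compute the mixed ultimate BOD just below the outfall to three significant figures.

Flow-weighted mixing: C = (Q_r C_r + Q_w C_w)/(Q_r + Q_w)
= (11.4×5.29 + 3.46×41.6)/(11.4 + 3.46) = 204.2/14.86 = 13.74 mg/L.

13.7 mg/L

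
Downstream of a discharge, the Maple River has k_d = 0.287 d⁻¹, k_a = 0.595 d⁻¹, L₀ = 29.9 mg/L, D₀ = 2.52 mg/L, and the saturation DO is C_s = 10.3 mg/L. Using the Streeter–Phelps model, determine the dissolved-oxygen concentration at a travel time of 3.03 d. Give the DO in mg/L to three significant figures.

k_d L₀/(k_a−k_d) = 0.287×29.9/(0.595−0.287) = 8.581/0.3080 = 27.86 mg/L.
e^(−k_d t) = e^(−0.287×3.030) = 0.4191; e^(−k_a t) = e^(−0.595×3.030) = 0.1648.
D = 27.86 × (0.4191 − 0.1648) + 2.52 × 0.1648 = 7.085 + 0.4154 = 7.500 mg/L.
DO = C_s − D = 10.3 − 7.500 = 2.800 mg/L.

DO ≈ 2.80 mg/L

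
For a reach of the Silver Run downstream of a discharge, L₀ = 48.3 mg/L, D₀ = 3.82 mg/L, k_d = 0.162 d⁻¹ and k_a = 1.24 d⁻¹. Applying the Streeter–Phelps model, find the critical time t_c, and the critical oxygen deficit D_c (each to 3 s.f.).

At the critical point dD/dt = 0, so k_d L₀ e^(−k_d t) = k_a D. Substituting D(t) from the Streeter–Phelps equation and solving for t gives
t_c = ln[(k_a/k_d)(1 − D₀(k_a−k_d)/(k_d L₀))] / (k_a−k_d).
Here k_a−k_d = 1.078 d⁻¹ and 1 − D₀(k_a−k_d)/(k_d L₀) = 1 − 3.82×1.078/(0.162×48.3) = 0.4737, so
t_c = ln(7.654 × 0.4737) / 1.078 = 1.288 / 1.078 = 1.195 d.
D_c = (k_d/k_a) L₀ e^(−k_d t_c) = (0.162/1.24) × 48.3 × e^(−0.162×1.195) = 0.1306 × 48.3 × 0.8240 = 5.200 mg/L.

t_c ≈ 1.19 d; D_c ≈ 5.20 mg/L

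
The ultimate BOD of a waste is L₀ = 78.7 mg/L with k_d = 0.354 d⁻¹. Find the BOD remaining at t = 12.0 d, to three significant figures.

L_t = L₀ e^(−k_d t) = 78.7 × e^(−0.354×12.0) = 78.7 × 0.01429 = 1.125 mg/L.

L ≈ 1.12 mg/L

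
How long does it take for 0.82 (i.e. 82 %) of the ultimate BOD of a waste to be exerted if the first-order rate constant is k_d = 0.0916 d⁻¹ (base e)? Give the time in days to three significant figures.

y/L₀ = 1 − e^(−k_d t) = 0.82 ⇒ e^(−k_d t) = 0.180
t = −ln(0.180) / 0.0916 = 1.715 / 0.0916 = 18.72 d.

t ≈ 18.7 d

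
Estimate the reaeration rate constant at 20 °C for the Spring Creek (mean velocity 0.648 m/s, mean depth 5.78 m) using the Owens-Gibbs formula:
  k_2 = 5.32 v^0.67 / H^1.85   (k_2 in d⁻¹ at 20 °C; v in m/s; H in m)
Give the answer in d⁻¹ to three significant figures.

k_2 ≈ 0.155 d⁻¹

k_2 = 5.32 × 0.648^0.67 / 5.78^1.85 = 5.32 × 0.7477 / 25.68 = 0.1549 d⁻¹.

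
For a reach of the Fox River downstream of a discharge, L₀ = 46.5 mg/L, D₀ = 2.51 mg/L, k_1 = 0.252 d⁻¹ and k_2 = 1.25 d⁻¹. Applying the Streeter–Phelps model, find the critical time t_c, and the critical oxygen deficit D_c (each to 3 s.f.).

t_c ≈ 1.36 d; D_c ≈ 6.65 mg/L

At the critical point dD/dt = 0, so k_1 L₀ e^(−k_1 t) = k_2 D. Substituting D(t) from the Streeter–Phelps equation and solving for t gives
t_c = ln[(k_2/k_1)(1 − D₀(k_2−k_1)/(k_1 L₀))] / (k_2−k_1).
Here k_2−k_1 = 0.9980 d⁻¹ and 1 − D₀(k_2−k_1)/(k_1 L₀) = 1 − 2.51×0.9980/(0.252×46.5) = 0.7862, so
t_c = ln(4.960 × 0.7862) / 0.9980 = 1.361 / 0.9980 = 1.364 d.
L(t_c) = L₀ e^(−k_1 t_c) = 46.5 × 0.7092 = 32.98 mg/L, and at the critical point k_2 D_c = k_1 L, so D_c = (0.252/1.25) × 32.98 = 6.648 mg/L.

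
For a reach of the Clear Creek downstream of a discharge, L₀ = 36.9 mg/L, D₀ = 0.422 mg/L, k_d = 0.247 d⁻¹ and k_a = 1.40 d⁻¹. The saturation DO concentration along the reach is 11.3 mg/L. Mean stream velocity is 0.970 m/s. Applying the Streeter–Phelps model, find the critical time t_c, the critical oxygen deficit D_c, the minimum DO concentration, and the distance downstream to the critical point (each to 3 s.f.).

t_c = [1/(k_a−k_d)] ln[(k_a/k_d)(1 − D₀(k_a−k_d)/(k_d L₀))]
= [1/(1.40−0.247)] ln[(1.40/0.247)(1 − 0.422×1.153/(0.247×36.9))]
= (1/1.153) ln[5.668 × 0.9466] = 0.8673 × ln(5.365) = 0.8673 × 1.680 = 1.457 d.
L(t_c) = L₀ e^(−k_d t_c) = 36.9 × 0.6978 = 25.75 mg/L, and at the critical point k_a D_c = k_d L, so D_c = (0.247/1.40) × 25.75 = 4.543 mg/L.
Minimum DO = C_s − D_c = 11.3 − 4.543 = 6.757 mg/L.
x_c = v t_c = 0.970 m/s × 1.457 d × 86400 s/d = 122100 m ≈ 122 km.

t_c ≈ 1.46 d; D_c ≈ 4.54 mg/L; min DO ≈ 6.76 mg/L; x_c ≈ 122 km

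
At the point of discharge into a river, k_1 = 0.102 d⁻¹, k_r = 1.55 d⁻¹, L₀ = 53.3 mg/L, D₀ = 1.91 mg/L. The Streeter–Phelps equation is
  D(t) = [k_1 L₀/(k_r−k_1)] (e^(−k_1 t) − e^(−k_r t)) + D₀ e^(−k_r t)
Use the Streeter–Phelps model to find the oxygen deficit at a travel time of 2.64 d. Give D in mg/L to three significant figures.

k_1 L₀/(k_r−k_1) = 0.102×53.3/(1.55−0.102) = 5.437/1.448 = 3.755 mg/L.
e^(−k_1 t) = e^(−0.102×2.640) = 0.7639; e^(−k_r t) = e^(−1.55×2.640) = 0.01671.
D = 3.755 × (0.7639 − 0.01671) + 1.91 × 0.01671 = 2.805 + 0.03191 = 2.837 mg/L.

D ≈ 2.84 mg/L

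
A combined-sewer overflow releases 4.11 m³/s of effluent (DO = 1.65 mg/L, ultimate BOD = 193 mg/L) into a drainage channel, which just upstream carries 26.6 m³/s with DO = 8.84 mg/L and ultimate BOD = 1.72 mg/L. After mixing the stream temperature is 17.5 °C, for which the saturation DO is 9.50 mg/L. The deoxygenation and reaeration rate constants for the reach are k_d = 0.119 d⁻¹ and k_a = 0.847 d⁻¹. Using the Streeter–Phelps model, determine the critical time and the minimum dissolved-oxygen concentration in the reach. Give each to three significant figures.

t_c ≈ 2.08 d; minimum DO ≈ 6.50 mg/L

Mixed DO = (26.6×8.84 + 4.11×1.65)/(26.6+4.11) = 241.9/30.71 = 7.878 mg/L.
Mixed L₀ = (26.6×1.72 + 4.11×193)/(30.71) = 839.0/30.71 = 27.32 mg/L.
Initial deficit D₀ = C_s − DO₀ = 9.50 − 7.878 = 1.622 mg/L.
t_c = (1/0.7280) ln[(0.847/0.119)(1 − 1.622×0.7280/(0.119×27.32))] = 1.374 × ln(4.532) = 2.076 d.
D_c = (0.119/0.847) × 27.32 × e^(−0.119×2.076) = 0.1405 × 27.32 × 0.7811 = 2.998 mg/L.
Minimum DO = 9.50 − 2.998 = 6.502 mg/L.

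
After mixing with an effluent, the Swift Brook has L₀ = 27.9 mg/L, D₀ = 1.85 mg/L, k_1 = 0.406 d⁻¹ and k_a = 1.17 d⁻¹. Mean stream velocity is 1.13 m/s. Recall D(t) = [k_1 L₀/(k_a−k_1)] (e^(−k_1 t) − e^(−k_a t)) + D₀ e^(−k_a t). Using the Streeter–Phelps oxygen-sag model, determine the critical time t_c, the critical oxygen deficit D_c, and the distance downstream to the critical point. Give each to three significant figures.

At the critical point dD/dt = 0, so k_1 L₀ e^(−k_1 t) = k_a D. Substituting D(t) from the Streeter–Phelps equation and solving for t gives
t_c = ln[(k_a/k_1)(1 − D₀(k_a−k_1)/(k_1 L₀))] / (k_a−k_1).
Here k_a−k_1 = 0.7640 d⁻¹ and 1 − D₀(k_a−k_1)/(k_1 L₀) = 1 − 1.85×0.7640/(0.406×27.9) = 0.8752, so
t_c = ln(2.882 × 0.8752) / 0.7640 = 0.9251 / 0.7640 = 1.211 d.
L(t_c) = L₀ e^(−k_1 t_c) = 27.9 × 0.6116 = 17.06 mg/L, and at the critical point k_a D_c = k_1 L, so D_c = (0.406/1.17) × 17.06 = 5.922 mg/L.
x_c = v t_c = 1.13 m/s × 1.211 d × 86400 s/d = 118200 m ≈ 118 km.

t_c ≈ 1.21 d; D_c ≈ 5.92 mg/L; x_c ≈ 118 km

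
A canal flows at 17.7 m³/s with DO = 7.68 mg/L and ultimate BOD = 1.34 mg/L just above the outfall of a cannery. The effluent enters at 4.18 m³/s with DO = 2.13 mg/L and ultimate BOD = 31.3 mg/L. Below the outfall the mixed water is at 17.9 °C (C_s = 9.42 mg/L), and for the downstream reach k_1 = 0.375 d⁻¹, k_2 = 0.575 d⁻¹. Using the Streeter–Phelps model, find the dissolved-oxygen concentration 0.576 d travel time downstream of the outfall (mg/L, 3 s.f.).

DO ≈ 6.25 mg/L

Mixed DO = (17.7×7.68 + 4.18×2.13)/(17.7+4.18) = 144.8/21.88 = 6.620 mg/L.
Mixed L₀ = (17.7×1.34 + 4.18×31.3)/(21.88) = 154.6/21.88 = 7.064 mg/L.
Initial deficit D₀ = C_s − DO₀ = 9.42 − 6.620 = 2.800 mg/L.
D(0.576) = [0.375×7.064/(0.575−0.375)](e^(−0.375×0.576) − e^(−0.575×0.576)) + 2.800 e^(−0.575×0.576)
= 13.24 × (0.8057 − 0.7181) + 2.800 × 0.7181 = 3.172 mg/L.
DO = 9.42 − 3.172 = 6.248 mg/L.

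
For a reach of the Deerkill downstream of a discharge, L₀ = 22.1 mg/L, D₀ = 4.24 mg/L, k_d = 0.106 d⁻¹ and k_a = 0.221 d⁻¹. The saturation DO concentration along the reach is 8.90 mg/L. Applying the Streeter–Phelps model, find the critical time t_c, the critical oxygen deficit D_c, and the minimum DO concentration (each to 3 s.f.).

t_c ≈ 4.36 d; D_c ≈ 6.68 mg/L; min DO ≈ 2.22 mg/L

At the critical point dD/dt = 0, so k_d L₀ e^(−k_d t) = k_a D. Substituting D(t) from the Streeter–Phelps equation and solving for t gives
t_c = ln[(k_a/k_d)(1 − D₀(k_a−k_d)/(k_d L₀))] / (k_a−k_d).
Here k_a−k_d = 0.1150 d⁻¹ and 1 − D₀(k_a−k_d)/(k_d L₀) = 1 − 4.24×0.1150/(0.106×22.1) = 0.7919, so
t_c = ln(2.085 × 0.7919) / 0.1150 = 0.5013 / 0.1150 = 4.360 d.
L(t_c) = L₀ e^(−k_d t_c) = 22.1 × 0.6300 = 13.92 mg/L, and at the critical point k_a D_c = k_d L, so D_c = (0.106/0.221) × 13.92 = 6.677 mg/L.
Minimum DO = C_s − D_c = 8.90 − 6.677 = 2.223 mg/L.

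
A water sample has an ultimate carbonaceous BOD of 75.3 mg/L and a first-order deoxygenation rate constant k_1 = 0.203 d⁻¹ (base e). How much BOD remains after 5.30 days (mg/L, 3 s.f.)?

L_t = L₀ e^(−k_1 t) = 75.3 × e^(−0.203×5.30) = 75.3 × 0.3410 = 25.68 mg/L.

L ≈ 25.7 mg/L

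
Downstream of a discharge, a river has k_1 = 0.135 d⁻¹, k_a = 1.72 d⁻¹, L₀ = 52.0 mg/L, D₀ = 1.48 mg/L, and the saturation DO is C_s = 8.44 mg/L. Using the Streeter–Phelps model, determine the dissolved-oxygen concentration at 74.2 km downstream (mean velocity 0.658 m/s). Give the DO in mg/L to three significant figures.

DO ≈ 5.04 mg/L

Travel time t = x/v = 74.2 km / (0.658 m/s) = 74200 m / 0.658 m/s = 112800 s = 1.305 d.
k_1 L₀/(k_a−k_1) = 0.135×52.0/(1.72−0.135) = 7.020/1.585 = 4.429 mg/L.
e^(−k_1 t) = e^(−0.135×1.305) = 0.8385; e^(−k_a t) = e^(−1.72×1.305) = 0.1059.
D = 4.429 × (0.8385 − 0.1059) + 1.48 × 0.1059 = 3.244 + 0.1568 = 3.401 mg/L.
DO = C_s − D = 8.44 − 3.401 = 5.039 mg/L.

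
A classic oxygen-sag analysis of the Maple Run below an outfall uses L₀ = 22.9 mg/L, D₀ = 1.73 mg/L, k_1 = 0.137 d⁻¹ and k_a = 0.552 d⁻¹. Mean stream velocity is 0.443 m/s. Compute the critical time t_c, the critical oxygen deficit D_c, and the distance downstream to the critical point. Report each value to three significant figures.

At the critical point dD/dt = 0, so k_1 L₀ e^(−k_1 t) = k_a D. Substituting D(t) from the Streeter–Phelps equation and solving for t gives
t_c = ln[(k_a/k_1)(1 − D₀(k_a−k_1)/(k_1 L₀))] / (k_a−k_1).
Here k_a−k_1 = 0.4150 d⁻¹ and 1 − D₀(k_a−k_1)/(k_1 L₀) = 1 − 1.73×0.4150/(0.137×22.9) = 0.7712, so
t_c = ln(4.029 × 0.7712) / 0.4150 = 1.134 / 0.4150 = 2.732 d.
L(t_c) = L₀ e^(−k_1 t_c) = 22.9 × 0.6878 = 15.75 mg/L, and at the critical point k_a D_c = k_1 L, so D_c = (0.137/0.552) × 15.75 = 3.909 mg/L.
x_c = v t_c = 0.443 m/s × 2.732 d × 86400 s/d = 104600 m ≈ 105 km.

t_c ≈ 2.73 d; D_c ≈ 3.91 mg/L; x_c ≈ 105 km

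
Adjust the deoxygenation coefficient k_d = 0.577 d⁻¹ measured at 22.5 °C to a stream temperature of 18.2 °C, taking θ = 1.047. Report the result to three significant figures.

k_d ≈ 0.474 d⁻¹

k_d(T₂) = k_d(T₁) · θ^(T₂−T₁) = 0.577 × 1.047^(18.2−22.5)
= 0.577 × 1.047^-4.30 = 0.577 × 0.8208 = 0.4736 d⁻¹.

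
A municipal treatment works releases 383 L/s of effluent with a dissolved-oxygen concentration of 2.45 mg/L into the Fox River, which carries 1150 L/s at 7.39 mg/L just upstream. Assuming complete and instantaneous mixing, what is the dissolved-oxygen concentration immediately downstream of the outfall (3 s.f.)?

Flow-weighted mixing: C = (Q_r C_r + Q_w C_w)/(Q_r + Q_w)
= (1150×7.39 + 383×2.45)/(1150 + 383) = 9437/1533 = 6.156 mg/L.

6.16 mg/L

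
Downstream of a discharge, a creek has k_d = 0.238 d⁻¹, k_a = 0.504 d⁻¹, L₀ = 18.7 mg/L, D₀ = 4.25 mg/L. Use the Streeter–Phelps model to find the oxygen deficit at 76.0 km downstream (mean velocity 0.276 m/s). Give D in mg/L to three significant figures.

Travel time t = x/v = 76.0 km / (0.276 m/s) = 76000 m / 0.276 m/s = 275400 s = 3.187 d.
k_d L₀/(k_a−k_d) = 0.238×18.7/(0.504−0.238) = 4.451/0.2660 = 16.73 mg/L.
e^(−k_d t) = e^(−0.238×3.187) = 0.4684; e^(−k_a t) = e^(−0.504×3.187) = 0.2006.
D = 16.73 × (0.4684 − 0.2006) + 4.25 × 0.2006 = 4.479 + 0.8527 = 5.332 mg/L.

D ≈ 5.33 mg/L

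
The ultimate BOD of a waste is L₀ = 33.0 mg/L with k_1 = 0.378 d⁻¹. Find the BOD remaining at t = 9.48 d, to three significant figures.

L ≈ 0.917 mg/L

L_t = L₀ e^(−k_1 t) = 33.0 × e^(−0.378×9.48) = 33.0 × 0.02778 = 0.9167 mg/L.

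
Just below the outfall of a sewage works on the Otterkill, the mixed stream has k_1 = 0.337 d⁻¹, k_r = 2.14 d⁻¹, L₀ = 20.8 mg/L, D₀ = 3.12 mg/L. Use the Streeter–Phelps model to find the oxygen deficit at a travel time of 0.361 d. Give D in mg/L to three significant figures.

k_1 L₀/(k_r−k_1) = 0.337×20.8/(2.14−0.337) = 7.010/1.803 = 3.888 mg/L.
e^(−k_1 t) = e^(−0.337×0.3610) = 0.8855; e^(−k_r t) = e^(−2.14×0.3610) = 0.4618.
D = 3.888 × (0.8855 − 0.4618) + 3.12 × 0.4618 = 1.647 + 1.441 = 3.088 mg/L.

D ≈ 3.09 mg/L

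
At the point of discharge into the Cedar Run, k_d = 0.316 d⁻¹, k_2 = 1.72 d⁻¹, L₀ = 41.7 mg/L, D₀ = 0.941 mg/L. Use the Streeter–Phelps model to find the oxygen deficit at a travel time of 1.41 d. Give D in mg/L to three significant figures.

k_d L₀/(k_2−k_d) = 0.316×41.7/(1.72−0.316) = 13.18/1.404 = 9.385 mg/L.
e^(−k_d t) = e^(−0.316×1.410) = 0.6405; e^(−k_2 t) = e^(−1.72×1.410) = 0.08846.
D = 9.385 × (0.6405 − 0.08846) + 0.941 × 0.08846 = 5.181 + 0.08324 = 5.264 mg/L.

D ≈ 5.26 mg/L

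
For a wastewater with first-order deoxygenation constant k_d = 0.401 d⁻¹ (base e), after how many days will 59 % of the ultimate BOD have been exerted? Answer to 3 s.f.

y/L₀ = 1 − e^(−k_d t) = 0.59 ⇒ e^(−k_d t) = 0.410
t = −ln(0.410) / 0.401 = 0.8916 / 0.401 = 2.223 d.

t ≈ 2.22 d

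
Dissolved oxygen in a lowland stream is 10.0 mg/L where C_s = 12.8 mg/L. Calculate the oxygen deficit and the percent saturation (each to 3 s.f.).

D ≈ 2.80 mg/L; 78.1 % saturation

D = C_s − C = 12.8 − 10.0 = 2.80 mg/L.
% saturation = 10.0/12.8 × 100 = 78.1 %.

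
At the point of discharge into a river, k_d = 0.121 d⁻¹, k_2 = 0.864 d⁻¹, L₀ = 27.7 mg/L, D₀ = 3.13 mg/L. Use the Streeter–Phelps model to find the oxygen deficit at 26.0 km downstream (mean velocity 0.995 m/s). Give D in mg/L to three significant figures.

Travel time t = x/v = 26.0 km / (0.995 m/s) = 26000 m / 0.995 m/s = 26130 s = 0.3024 d.
k_d L₀/(k_2−k_d) = 0.121×27.7/(0.864−0.121) = 3.352/0.7430 = 4.511 mg/L.
e^(−k_d t) = e^(−0.121×0.3024) = 0.9641; e^(−k_2 t) = e^(−0.864×0.3024) = 0.7700.
D = 4.511 × (0.9641 − 0.7700) + 3.13 × 0.7700 = 0.8752 + 2.410 = 3.285 mg/L.

D ≈ 3.29 mg/L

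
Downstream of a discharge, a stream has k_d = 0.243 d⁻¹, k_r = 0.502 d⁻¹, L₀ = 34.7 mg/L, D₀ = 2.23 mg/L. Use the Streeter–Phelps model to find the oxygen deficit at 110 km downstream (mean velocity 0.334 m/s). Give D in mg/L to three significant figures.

D ≈ 8.42 mg/L

Travel time t = x/v = 110 km / (0.334 m/s) = 110000 m / 0.334 m/s = 329300 s = 3.812 d.
k_d L₀/(k_r−k_d) = 0.243×34.7/(0.502−0.243) = 8.432/0.2590 = 32.56 mg/L.
e^(−k_d t) = e^(−0.243×3.812) = 0.3960; e^(−k_r t) = e^(−0.502×3.812) = 0.1476.
D = 32.56 × (0.3960 − 0.1476) + 2.23 × 0.1476 = 8.089 + 0.3291 = 8.418 mg/L.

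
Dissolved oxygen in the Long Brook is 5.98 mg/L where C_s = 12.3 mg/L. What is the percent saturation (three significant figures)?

% saturation = C/C_s × 100 = 5.98/12.3 × 100 = 48.6 %.

48.6 % saturation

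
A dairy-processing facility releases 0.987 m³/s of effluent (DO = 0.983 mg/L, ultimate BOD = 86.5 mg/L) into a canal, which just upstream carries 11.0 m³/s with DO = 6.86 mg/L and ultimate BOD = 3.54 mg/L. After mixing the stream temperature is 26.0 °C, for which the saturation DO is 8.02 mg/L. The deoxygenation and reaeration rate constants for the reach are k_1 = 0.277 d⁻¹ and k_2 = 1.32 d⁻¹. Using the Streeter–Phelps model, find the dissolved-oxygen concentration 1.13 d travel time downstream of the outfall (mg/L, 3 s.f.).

Mixed DO = (11.0×6.86 + 0.987×0.983)/(11.0+0.987) = 76.43/11.99 = 6.376 mg/L.
Mixed L₀ = (11.0×3.54 + 0.987×86.5)/(11.99) = 124.3/11.99 = 10.37 mg/L.
Initial deficit D₀ = C_s − DO₀ = 8.02 − 6.376 = 1.644 mg/L.
D(1.13) = [0.277×10.37/(1.32−0.277)](e^(−0.277×1.13) − e^(−1.32×1.13)) + 1.644 e^(−1.32×1.13)
= 2.754 × (0.7312 − 0.2250) + 1.644 × 0.2250 = 1.764 mg/L.
DO = 8.02 − 1.764 = 6.256 mg/L.

DO ≈ 6.26 mg/L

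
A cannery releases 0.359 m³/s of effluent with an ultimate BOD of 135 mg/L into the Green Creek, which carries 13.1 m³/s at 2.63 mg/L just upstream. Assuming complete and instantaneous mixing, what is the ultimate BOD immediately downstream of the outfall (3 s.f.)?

6.16 mg/L

Flow-weighted mixing: C = (Q_r C_r + Q_w C_w)/(Q_r + Q_w)
= (13.1×2.63 + 0.359×135)/(13.1 + 0.359) = 82.92/13.46 = 6.161 mg/L.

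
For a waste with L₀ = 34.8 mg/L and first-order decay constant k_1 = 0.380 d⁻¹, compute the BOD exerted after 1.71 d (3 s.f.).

y ≈ 16.6 mg/L

y_t = L₀(1 − e^(−k_1 t)) = 34.8 × (1 − e^(−0.380×1.71))
= 34.8 × (1 − 0.5222) = 34.8 × 0.4778 = 16.63 mg/L.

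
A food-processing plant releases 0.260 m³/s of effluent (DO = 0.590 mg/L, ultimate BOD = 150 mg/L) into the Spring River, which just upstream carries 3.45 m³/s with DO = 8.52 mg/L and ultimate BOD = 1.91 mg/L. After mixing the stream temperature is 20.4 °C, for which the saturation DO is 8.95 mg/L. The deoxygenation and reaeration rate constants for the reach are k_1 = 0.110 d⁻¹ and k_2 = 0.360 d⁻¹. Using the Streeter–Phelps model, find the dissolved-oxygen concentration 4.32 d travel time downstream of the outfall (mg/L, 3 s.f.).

DO ≈ 6.52 mg/L

Mixed DO = (3.45×8.52 + 0.260×0.590)/(3.45+0.260) = 29.55/3.710 = 7.964 mg/L.
Mixed L₀ = (3.45×1.91 + 0.260×150)/(3.710) = 45.59/3.710 = 12.29 mg/L.
Initial deficit D₀ = C_s − DO₀ = 8.95 − 7.964 = 0.9857 mg/L.
D(4.32) = [0.110×12.29/(0.360−0.110)](e^(−0.110×4.32) − e^(−0.360×4.32)) + 0.9857 e^(−0.360×4.32)
= 5.407 × (0.6218 − 0.2111) + 0.9857 × 0.2111 = 2.428 mg/L.
DO = 8.95 − 2.428 = 6.522 mg/L.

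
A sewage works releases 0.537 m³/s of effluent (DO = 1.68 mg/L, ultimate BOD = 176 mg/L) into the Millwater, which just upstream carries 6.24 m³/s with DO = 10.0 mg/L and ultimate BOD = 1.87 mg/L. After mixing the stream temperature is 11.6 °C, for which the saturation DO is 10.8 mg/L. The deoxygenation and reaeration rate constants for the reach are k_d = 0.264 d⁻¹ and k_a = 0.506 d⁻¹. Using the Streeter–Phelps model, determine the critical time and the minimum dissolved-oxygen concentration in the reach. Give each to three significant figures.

Mixed DO = (6.24×10.0 + 0.537×1.68)/(6.24+0.537) = 63.30/6.777 = 9.341 mg/L.
Mixed L₀ = (6.24×1.87 + 0.537×176)/(6.777) = 106.2/6.777 = 15.67 mg/L.
Initial deficit D₀ = C_s − DO₀ = 10.8 − 9.341 = 1.459 mg/L.
t_c = (1/0.2420) ln[(0.506/0.264)(1 − 1.459×0.2420/(0.264×15.67))] = 4.132 × ln(1.753) = 2.320 d.
D_c = (0.264/0.506) × 15.67 × e^(−0.264×2.320) = 0.5217 × 15.67 × 0.5421 = 4.431 mg/L.
Minimum DO = 10.8 − 4.431 = 6.369 mg/L.

t_c ≈ 2.32 d; minimum DO ≈ 6.37 mg/L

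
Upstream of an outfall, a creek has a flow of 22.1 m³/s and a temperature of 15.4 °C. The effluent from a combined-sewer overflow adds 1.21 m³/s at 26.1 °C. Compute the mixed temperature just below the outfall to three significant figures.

Flow-weighted mixing: C = (Q_r C_r + Q_w C_w)/(Q_r + Q_w)
= (22.1×15.4 + 1.21×26.1)/(22.1 + 1.21) = 371.9/23.31 = 15.96 °C.

16.0 °C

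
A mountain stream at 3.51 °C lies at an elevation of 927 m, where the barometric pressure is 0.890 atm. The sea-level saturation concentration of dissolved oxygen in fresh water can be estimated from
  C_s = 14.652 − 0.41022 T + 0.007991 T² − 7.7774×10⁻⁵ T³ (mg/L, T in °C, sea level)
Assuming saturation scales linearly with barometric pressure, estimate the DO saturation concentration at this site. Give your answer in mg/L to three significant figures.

At sea level: C_s = 14.652 − 0.41022×3.51 + 0.007991×3.51² − 7.7774×10⁻⁵×3.51³ = 13.31 mg/L.
Pressure correction: C_s' = 13.31 × 0.890 = 11.84 mg/L.

C_s ≈ 11.8 mg/L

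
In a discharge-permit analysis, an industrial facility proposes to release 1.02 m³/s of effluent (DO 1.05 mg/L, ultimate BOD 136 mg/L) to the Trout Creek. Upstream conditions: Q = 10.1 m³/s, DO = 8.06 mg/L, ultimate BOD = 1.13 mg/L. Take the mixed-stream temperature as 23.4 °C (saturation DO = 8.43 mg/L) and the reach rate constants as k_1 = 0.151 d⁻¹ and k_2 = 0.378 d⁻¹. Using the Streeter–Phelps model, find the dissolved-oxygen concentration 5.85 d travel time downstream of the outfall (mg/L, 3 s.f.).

Mixed DO = (10.1×8.06 + 1.02×1.05)/(10.1+1.02) = 82.48/11.12 = 7.417 mg/L.
Mixed L₀ = (10.1×1.13 + 1.02×136)/(11.12) = 150.1/11.12 = 13.50 mg/L.
Initial deficit D₀ = C_s − DO₀ = 8.43 − 7.417 = 1.013 mg/L.
D(5.85) = [0.151×13.50/(0.378−0.151)](e^(−0.151×5.85) − e^(−0.378×5.85)) + 1.013 e^(−0.378×5.85)
= 8.981 × (0.4134 − 0.1096) + 1.013 × 0.1096 = 2.840 mg/L.
DO = 8.43 − 2.840 = 5.590 mg/L.

DO ≈ 5.59 mg/L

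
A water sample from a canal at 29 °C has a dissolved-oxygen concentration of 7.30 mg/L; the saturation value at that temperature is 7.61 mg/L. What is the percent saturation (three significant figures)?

% saturation = C/C_s × 100 = 7.30/7.61 × 100 = 95.9 %.

95.9 % saturation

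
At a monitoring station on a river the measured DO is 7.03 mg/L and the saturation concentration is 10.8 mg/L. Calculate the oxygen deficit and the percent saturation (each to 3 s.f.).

D ≈ 3.77 mg/L; 65.1 % saturation

D = C_s − C = 10.8 − 7.03 = 3.77 mg/L.
% saturation = 7.03/10.8 × 100 = 65.1 %.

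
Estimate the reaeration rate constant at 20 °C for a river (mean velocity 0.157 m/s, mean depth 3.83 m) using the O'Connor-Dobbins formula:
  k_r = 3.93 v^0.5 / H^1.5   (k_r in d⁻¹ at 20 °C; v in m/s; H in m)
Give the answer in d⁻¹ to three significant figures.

k_r ≈ 0.208 d⁻¹

k_r = 3.93 × 0.157^0.5 / 3.83^1.5 = 3.93 × 0.3962 / 7.495 = 0.2078 d⁻¹.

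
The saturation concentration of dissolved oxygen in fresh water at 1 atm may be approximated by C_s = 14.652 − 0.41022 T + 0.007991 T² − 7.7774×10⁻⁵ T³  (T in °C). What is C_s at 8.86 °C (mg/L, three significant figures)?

C_s = 14.652 − 0.41022×8.86 + 0.007991×8.86² − 7.7774×10⁻⁵×8.86³ = 11.59 mg/L.

C_s ≈ 11.6 mg/L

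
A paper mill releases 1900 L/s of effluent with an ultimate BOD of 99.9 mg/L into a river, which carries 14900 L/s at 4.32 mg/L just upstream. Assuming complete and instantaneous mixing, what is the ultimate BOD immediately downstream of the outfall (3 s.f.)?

15.1 mg/L

Flow-weighted mixing: C = (Q_r C_r + Q_w C_w)/(Q_r + Q_w)
= (14900×4.32 + 1900×99.9)/(14900 + 1900) = 254200/16800 = 15.13 mg/L.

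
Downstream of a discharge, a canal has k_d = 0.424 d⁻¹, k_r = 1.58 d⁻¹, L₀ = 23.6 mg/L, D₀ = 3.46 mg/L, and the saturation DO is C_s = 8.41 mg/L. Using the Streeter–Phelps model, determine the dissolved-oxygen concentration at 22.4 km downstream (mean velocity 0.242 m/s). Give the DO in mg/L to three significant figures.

DO ≈ 3.87 mg/L

Travel time t = x/v = 22.4 km / (0.242 m/s) = 22400 m / 0.242 m/s = 92560 s = 1.071 d.
k_d L₀/(k_r−k_d) = 0.424×23.6/(1.58−0.424) = 10.01/1.156 = 8.656 mg/L.
e^(−k_d t) = e^(−0.424×1.071) = 0.6349; e^(−k_r t) = e^(−1.58×1.071) = 0.1840.
D = 8.656 × (0.6349 − 0.1840) + 3.46 × 0.1840 = 3.903 + 0.6367 = 4.540 mg/L.
DO = C_s − D = 8.41 − 4.540 = 3.870 mg/L.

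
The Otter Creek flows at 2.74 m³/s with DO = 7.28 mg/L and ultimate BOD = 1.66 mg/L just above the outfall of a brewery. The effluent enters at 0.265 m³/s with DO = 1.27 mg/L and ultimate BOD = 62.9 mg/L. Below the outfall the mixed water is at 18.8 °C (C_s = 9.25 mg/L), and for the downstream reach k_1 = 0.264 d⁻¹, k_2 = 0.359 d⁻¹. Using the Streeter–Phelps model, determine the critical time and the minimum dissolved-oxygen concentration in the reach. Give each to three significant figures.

t_c ≈ 1.80 d; minimum DO ≈ 6.02 mg/L

Mixed DO = (2.74×7.28 + 0.265×1.27)/(2.74+0.265) = 20.28/3.005 = 6.750 mg/L.
Mixed L₀ = (2.74×1.66 + 0.265×62.9)/(3.005) = 21.22/3.005 = 7.061 mg/L.
Initial deficit D₀ = C_s − DO₀ = 9.25 − 6.750 = 2.500 mg/L.
t_c = (1/0.09500) ln[(0.359/0.264)(1 − 2.500×0.09500/(0.264×7.061))] = 10.53 × ln(1.187) = 1.801 d.
D_c = (0.264/0.359) × 7.061 × e^(−0.264×1.801) = 0.7354 × 7.061 × 0.6216 = 3.228 mg/L.
Minimum DO = 9.25 − 3.228 = 6.022 mg/L.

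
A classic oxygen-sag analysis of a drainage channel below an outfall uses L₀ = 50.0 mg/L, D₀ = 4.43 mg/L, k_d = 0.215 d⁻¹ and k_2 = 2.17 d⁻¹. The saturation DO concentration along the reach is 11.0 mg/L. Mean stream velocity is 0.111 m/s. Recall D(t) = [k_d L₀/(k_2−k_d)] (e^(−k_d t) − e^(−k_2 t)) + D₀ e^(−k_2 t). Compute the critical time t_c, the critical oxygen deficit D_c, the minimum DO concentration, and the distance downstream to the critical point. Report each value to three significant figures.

t_c ≈ 0.345 d; D_c ≈ 4.60 mg/L; min DO ≈ 6.40 mg/L; x_c ≈ 3.31 km

t_c = [1/(k_2−k_d)] ln[(k_2/k_d)(1 − D₀(k_2−k_d)/(k_d L₀))]
= [1/(2.17−0.215)] ln[(2.17/0.215)(1 − 4.43×1.955/(0.215×50.0))]
= (1/1.955) ln[10.09 × 0.1944] = 0.5115 × ln(1.962) = 0.5115 × 0.6738 = 0.3447 d.
D_c = (k_d/k_2) L₀ e^(−k_d t_c) = (0.215/2.17) × 50.0 × e^(−0.215×0.3447) = 0.09908 × 50.0 × 0.9286 = 4.600 mg/L.
Minimum DO = C_s − D_c = 11.0 − 4.600 = 6.400 mg/L.
x_c = v t_c = 0.111 m/s × 0.3447 d × 86400 s/d = 3305 m ≈ 3.31 km.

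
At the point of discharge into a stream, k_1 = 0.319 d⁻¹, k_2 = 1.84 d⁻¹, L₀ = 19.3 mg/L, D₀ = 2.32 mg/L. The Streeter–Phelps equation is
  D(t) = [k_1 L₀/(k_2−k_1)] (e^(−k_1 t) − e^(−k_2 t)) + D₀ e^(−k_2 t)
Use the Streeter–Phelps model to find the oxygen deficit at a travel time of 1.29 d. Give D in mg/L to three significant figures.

D ≈ 2.52 mg/L

k_1 L₀/(k_2−k_1) = 0.319×19.3/(1.84−0.319) = 6.157/1.521 = 4.048 mg/L.
e^(−k_1 t) = e^(−0.319×1.290) = 0.6626; e^(−k_2 t) = e^(−1.84×1.290) = 0.09314.
D = 4.048 × (0.6626 − 0.09314) + 2.32 × 0.09314 = 2.305 + 0.2161 = 2.521 mg/L.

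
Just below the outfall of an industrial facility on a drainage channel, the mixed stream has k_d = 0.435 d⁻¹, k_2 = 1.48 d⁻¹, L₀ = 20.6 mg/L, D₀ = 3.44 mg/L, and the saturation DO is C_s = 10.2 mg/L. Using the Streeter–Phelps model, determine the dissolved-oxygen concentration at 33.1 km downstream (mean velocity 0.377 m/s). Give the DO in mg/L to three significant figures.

Travel time t = x/v = 33.1 km / (0.377 m/s) = 33100 m / 0.377 m/s = 87800 s = 1.016 d.
k_d L₀/(k_2−k_d) = 0.435×20.6/(1.48−0.435) = 8.961/1.045 = 8.575 mg/L.
e^(−k_d t) = e^(−0.435×1.016) = 0.6427; e^(−k_2 t) = e^(−1.48×1.016) = 0.2222.
D = 8.575 × (0.6427 − 0.2222) + 3.44 × 0.2222 = 3.606 + 0.7645 = 4.370 mg/L.
DO = C_s − D = 10.2 − 4.370 = 5.830 mg/L.

DO ≈ 5.83 mg/L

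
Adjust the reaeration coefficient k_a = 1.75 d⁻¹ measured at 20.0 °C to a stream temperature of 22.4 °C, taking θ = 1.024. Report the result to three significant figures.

k_a ≈ 1.85 d⁻¹

k_a(T₂) = k_a(T₁) · θ^(T₂−T₁) = 1.75 × 1.024^(22.4−20.0)
= 1.75 × 1.024^2.40 = 1.75 × 1.059 = 1.852 d⁻¹.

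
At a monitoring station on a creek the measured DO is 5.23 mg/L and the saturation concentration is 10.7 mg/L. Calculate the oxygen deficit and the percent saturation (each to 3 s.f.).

D ≈ 5.47 mg/L; 48.9 % saturation

D = C_s − C = 10.7 − 5.23 = 5.47 mg/L.
% saturation = 5.23/10.7 × 100 = 48.9 %.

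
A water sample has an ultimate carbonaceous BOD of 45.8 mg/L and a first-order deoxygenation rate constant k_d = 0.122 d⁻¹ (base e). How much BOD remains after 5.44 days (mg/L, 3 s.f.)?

L ≈ 23.6 mg/L

L_t = L₀ e^(−k_d t) = 45.8 × e^(−0.122×5.44) = 45.8 × 0.5150 = 23.58 mg/L.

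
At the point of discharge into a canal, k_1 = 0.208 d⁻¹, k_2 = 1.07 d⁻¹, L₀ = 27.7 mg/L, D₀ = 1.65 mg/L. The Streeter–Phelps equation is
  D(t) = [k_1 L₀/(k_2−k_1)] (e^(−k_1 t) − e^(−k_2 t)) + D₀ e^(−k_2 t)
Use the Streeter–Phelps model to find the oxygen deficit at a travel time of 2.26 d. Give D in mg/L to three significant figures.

k_1 L₀/(k_2−k_1) = 0.208×27.7/(1.07−0.208) = 5.762/0.8620 = 6.684 mg/L.
e^(−k_1 t) = e^(−0.208×2.260) = 0.6250; e^(−k_2 t) = e^(−1.07×2.260) = 0.08908.
D = 6.684 × (0.6250 − 0.08908) + 1.65 × 0.08908 = 3.582 + 0.1470 = 3.729 mg/L.

D ≈ 3.73 mg/L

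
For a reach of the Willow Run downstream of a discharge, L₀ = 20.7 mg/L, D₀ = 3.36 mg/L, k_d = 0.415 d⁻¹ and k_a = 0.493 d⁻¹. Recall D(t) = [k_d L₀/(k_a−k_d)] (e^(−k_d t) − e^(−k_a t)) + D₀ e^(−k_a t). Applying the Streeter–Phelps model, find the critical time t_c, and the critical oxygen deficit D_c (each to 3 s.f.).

t_c ≈ 1.81 d; D_c ≈ 8.22 mg/L

t_c = [1/(k_a−k_d)] ln[(k_a/k_d)(1 − D₀(k_a−k_d)/(k_d L₀))]
= [1/(0.493−0.415)] ln[(0.493/0.415)(1 − 3.36×0.07800/(0.415×20.7))]
= (1/0.07800) ln[1.188 × 0.9695] = 12.82 × ln(1.152) = 12.82 × 0.1412 = 1.811 d.
D_c = (k_d/k_a) L₀ e^(−k_d t_c) = (0.415/0.493) × 20.7 × e^(−0.415×1.811) = 0.8418 × 20.7 × 0.4717 = 8.219 mg/L.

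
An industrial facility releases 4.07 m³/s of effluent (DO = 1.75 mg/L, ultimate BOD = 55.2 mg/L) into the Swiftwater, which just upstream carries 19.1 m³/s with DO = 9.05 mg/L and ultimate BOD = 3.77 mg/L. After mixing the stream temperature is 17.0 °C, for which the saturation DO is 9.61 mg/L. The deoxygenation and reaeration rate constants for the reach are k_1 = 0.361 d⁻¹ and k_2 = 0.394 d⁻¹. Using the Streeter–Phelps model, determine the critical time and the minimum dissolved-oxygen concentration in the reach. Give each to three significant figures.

t_c ≈ 2.25 d; minimum DO ≈ 4.40 mg/L

Mixed DO = (19.1×9.05 + 4.07×1.75)/(19.1+4.07) = 180.0/23.17 = 7.768 mg/L.
Mixed L₀ = (19.1×3.77 + 4.07×55.2)/(23.17) = 296.7/23.17 = 12.80 mg/L.
Initial deficit D₀ = C_s − DO₀ = 9.61 − 7.768 = 1.842 mg/L.
t_c = (1/0.03300) ln[(0.394/0.361)(1 − 1.842×0.03300/(0.361×12.80))] = 30.30 × ln(1.077) = 2.249 d.
D_c = (0.361/0.394) × 12.80 × e^(−0.361×2.249) = 0.9162 × 12.80 × 0.4439 = 5.208 mg/L.
Minimum DO = 9.61 − 5.208 = 4.402 mg/L.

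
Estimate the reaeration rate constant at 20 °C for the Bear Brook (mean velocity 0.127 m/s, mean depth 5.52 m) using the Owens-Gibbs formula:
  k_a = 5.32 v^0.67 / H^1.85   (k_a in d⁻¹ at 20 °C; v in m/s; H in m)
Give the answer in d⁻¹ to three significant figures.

k_a ≈ 0.0566 d⁻¹

k_a = 5.32 × 0.127^0.67 / 5.52^1.85 = 5.32 × 0.2509 / 23.58 = 0.05661 d⁻¹.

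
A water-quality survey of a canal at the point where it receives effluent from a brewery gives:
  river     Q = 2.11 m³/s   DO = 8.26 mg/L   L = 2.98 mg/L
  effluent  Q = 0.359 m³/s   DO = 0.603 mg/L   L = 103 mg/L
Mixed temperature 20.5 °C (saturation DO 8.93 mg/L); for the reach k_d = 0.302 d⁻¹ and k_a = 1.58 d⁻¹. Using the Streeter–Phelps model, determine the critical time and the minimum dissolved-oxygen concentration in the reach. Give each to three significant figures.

t_c ≈ 0.854 d; minimum DO ≈ 6.34 mg/L

Mixed DO = (2.11×8.26 + 0.359×0.603)/(2.11+0.359) = 17.65/2.469 = 7.147 mg/L.
Mixed L₀ = (2.11×2.98 + 0.359×103)/(2.469) = 43.26/2.469 = 17.52 mg/L.
Initial deficit D₀ = C_s − DO₀ = 8.93 − 7.147 = 1.783 mg/L.
t_c = (1/1.278) ln[(1.58/0.302)(1 − 1.783×1.278/(0.302×17.52))] = 0.7825 × ln(2.979) = 0.8540 d.
D_c = (0.302/1.58) × 17.52 × e^(−0.302×0.8540) = 0.1911 × 17.52 × 0.7727 = 2.588 mg/L.
Minimum DO = 8.93 − 2.588 = 6.342 mg/L.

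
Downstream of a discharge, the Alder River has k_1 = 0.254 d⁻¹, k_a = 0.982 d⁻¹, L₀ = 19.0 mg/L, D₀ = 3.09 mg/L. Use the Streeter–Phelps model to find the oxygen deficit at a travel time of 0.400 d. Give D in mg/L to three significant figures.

D ≈ 3.60 mg/L

k_1 L₀/(k_a−k_1) = 0.254×19.0/(0.982−0.254) = 4.826/0.7280 = 6.629 mg/L.
e^(−k_1 t) = e^(−0.254×0.4000) = 0.9034; e^(−k_a t) = e^(−0.982×0.4000) = 0.6752.
D = 6.629 × (0.9034 − 0.6752) + 3.09 × 0.6752 = 1.513 + 2.086 = 3.599 mg/L.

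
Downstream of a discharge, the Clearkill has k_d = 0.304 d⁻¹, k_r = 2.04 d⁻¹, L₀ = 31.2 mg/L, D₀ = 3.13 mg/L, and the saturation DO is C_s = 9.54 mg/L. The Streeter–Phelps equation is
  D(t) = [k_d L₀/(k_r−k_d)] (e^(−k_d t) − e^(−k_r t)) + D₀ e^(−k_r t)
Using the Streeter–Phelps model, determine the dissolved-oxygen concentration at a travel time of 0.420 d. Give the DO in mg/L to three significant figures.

k_d L₀/(k_r−k_d) = 0.304×31.2/(2.04−0.304) = 9.485/1.736 = 5.464 mg/L.
e^(−k_d t) = e^(−0.304×0.4200) = 0.8801; e^(−k_r t) = e^(−2.04×0.4200) = 0.4245.
D = 5.464 × (0.8801 − 0.4245) + 3.13 × 0.4245 = 2.489 + 1.329 = 3.818 mg/L.
DO = C_s − D = 9.54 − 3.818 = 5.722 mg/L.

DO ≈ 5.72 mg/L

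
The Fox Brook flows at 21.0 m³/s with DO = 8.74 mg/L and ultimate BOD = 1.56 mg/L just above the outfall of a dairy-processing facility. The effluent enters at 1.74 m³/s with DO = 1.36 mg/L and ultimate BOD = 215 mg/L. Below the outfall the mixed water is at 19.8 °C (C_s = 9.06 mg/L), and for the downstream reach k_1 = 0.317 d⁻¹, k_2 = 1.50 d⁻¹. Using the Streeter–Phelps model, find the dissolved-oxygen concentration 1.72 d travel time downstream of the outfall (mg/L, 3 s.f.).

Mixed DO = (21.0×8.74 + 1.74×1.36)/(21.0+1.74) = 185.9/22.74 = 8.175 mg/L.
Mixed L₀ = (21.0×1.56 + 1.74×215)/(22.74) = 406.9/22.74 = 17.89 mg/L.
Initial deficit D₀ = C_s − DO₀ = 9.06 − 8.175 = 0.8847 mg/L.
D(1.72) = [0.317×17.89/(1.50−0.317)](e^(−0.317×1.72) − e^(−1.50×1.72)) + 0.8847 e^(−1.50×1.72)
= 4.794 × (0.5797 − 0.07577) + 0.8847 × 0.07577 = 2.483 mg/L.
DO = 9.06 − 2.483 = 6.577 mg/L.

DO ≈ 6.58 mg/L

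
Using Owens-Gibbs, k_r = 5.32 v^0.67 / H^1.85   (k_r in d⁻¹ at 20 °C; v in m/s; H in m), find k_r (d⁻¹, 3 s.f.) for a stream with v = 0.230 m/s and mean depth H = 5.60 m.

k_r ≈ 0.0821 d⁻¹

k_r = 5.32 × 0.230^0.67 / 5.60^1.85 = 5.32 × 0.3736 / 24.22 = 0.08206 d⁻¹.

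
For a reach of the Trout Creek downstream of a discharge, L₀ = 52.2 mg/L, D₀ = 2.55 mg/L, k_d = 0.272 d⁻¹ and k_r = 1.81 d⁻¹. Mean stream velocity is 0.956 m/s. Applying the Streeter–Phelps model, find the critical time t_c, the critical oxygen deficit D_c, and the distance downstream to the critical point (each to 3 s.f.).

t_c ≈ 1.02 d; D_c ≈ 5.94 mg/L; x_c ≈ 84.4 km

At the critical point dD/dt = 0, so k_d L₀ e^(−k_d t) = k_r D. Substituting D(t) from the Streeter–Phelps equation and solving for t gives
t_c = ln[(k_r/k_d)(1 − D₀(k_r−k_d)/(k_d L₀))] / (k_r−k_d).
Here k_r−k_d = 1.538 d⁻¹ and 1 − D₀(k_r−k_d)/(k_d L₀) = 1 − 2.55×1.538/(0.272×52.2) = 0.7238, so
t_c = ln(6.654 × 0.7238) / 1.538 = 1.572 / 1.538 = 1.022 d.
D_c = (k_d/k_r) L₀ e^(−k_d t_c) = (0.272/1.81) × 52.2 × e^(−0.272×1.022) = 0.1503 × 52.2 × 0.7573 = 5.940 mg/L.
x_c = v t_c = 0.956 m/s × 1.022 d × 86400 s/d = 84420 m ≈ 84.4 km.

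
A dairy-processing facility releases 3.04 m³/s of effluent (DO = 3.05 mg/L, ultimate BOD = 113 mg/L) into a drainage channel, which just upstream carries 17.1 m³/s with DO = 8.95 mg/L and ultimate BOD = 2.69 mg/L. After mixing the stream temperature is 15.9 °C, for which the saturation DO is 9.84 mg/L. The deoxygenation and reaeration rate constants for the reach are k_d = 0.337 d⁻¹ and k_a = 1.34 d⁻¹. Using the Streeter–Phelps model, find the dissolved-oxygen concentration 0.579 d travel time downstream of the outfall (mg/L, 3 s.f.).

DO ≈ 6.67 mg/L

Mixed DO = (17.1×8.95 + 3.04×3.05)/(17.1+3.04) = 162.3/20.14 = 8.059 mg/L.
Mixed L₀ = (17.1×2.69 + 3.04×113)/(20.14) = 389.5/20.14 = 19.34 mg/L.
Initial deficit D₀ = C_s − DO₀ = 9.84 − 8.059 = 1.781 mg/L.
D(0.579) = [0.337×19.34/(1.34−0.337)](e^(−0.337×0.579) − e^(−1.34×0.579)) + 1.781 e^(−1.34×0.579)
= 6.498 × (0.8227 − 0.4603) + 1.781 × 0.4603 = 3.175 mg/L.
DO = 9.84 − 3.175 = 6.665 mg/L.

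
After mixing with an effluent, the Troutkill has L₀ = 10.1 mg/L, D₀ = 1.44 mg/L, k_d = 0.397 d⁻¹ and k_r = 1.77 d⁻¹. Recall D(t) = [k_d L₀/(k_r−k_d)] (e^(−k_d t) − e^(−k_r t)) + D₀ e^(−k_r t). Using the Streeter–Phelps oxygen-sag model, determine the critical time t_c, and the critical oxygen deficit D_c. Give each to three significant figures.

t_c = [1/(k_r−k_d)] ln[(k_r/k_d)(1 − D₀(k_r−k_d)/(k_d L₀))]
= [1/(1.77−0.397)] ln[(1.77/0.397)(1 − 1.44×1.373/(0.397×10.1))]
= (1/1.373) ln[4.458 × 0.5069] = 0.7283 × ln(2.260) = 0.7283 × 0.8154 = 0.5939 d.
L(t_c) = L₀ e^(−k_d t_c) = 10.1 × 0.7900 = 7.979 mg/L, and at the critical point k_r D_c = k_d L, so D_c = (0.397/1.77) × 7.979 = 1.790 mg/L.

t_c ≈ 0.594 d; D_c ≈ 1.79 mg/L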